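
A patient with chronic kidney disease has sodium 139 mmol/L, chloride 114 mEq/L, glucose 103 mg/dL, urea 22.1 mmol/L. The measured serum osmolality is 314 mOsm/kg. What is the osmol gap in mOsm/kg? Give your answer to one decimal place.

8.2 mOsm/kg

Calculated osmolality = 2·Na + glucose/18 + urea
= 2·139 + 103/18 + 22.1
= 278 + 5.72 + 22.10
= 305.82 mOsm/kg ≈ 305.8 mOsm/kg
Osmolar gap = measured − calculated = 314 − 305.8 = 8.2 mOsm/kg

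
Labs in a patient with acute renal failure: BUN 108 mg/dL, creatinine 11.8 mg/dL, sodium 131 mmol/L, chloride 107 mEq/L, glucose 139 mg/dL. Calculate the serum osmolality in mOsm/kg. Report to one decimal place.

308.3 mOsm/kg

Calculated osmolality = 2·Na + glucose/18 + BUN/2.8
= 2·131 + 139/18 + 108/2.8
= 262 + 7.72 + 38.57
= 308.29 mOsm/kg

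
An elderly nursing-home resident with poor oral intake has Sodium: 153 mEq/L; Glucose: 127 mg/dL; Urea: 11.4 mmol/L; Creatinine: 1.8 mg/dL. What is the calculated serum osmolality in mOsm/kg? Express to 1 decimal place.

Calculated osmolality = 2·Na + glucose/18 + urea
= 2·153 + 127/18 + 11.4
= 306 + 7.06 + 11.40
= 324.46 mOsm/kg

324.5 mOsm/kg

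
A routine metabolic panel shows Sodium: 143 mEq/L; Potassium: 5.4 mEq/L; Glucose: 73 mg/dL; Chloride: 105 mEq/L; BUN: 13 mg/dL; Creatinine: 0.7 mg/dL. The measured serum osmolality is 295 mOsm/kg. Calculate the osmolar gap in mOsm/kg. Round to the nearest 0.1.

Calculated osmolality = 2·Na + glucose/18 + BUN/2.8
= 2·143 + 73/18 + 13/2.8
= 286 + 4.06 + 4.64
= 294.7 mOsm/kg ≈ 294.7 mOsm/kg
Osmolar gap = measured − calculated = 295 − 294.7 = 0.3 mOsm/kg

0.3 mOsm/kg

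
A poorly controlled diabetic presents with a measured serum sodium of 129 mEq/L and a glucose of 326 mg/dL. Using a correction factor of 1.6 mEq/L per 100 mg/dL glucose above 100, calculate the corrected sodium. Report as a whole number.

Corrected Na = measured Na + 1.6 · (glucose − 100)/100
= 129 + 1.6 · (326 − 100)/100
= 129 + 3.6
= 132.6 mEq/L

133 mEq/L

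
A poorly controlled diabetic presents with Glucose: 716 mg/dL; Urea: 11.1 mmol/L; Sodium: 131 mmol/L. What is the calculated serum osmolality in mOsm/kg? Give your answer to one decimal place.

Calculated osmolality = 2·Na + glucose/18 + urea
= 2·131 + 716/18 + 11.1
= 262 + 39.78 + 11.10
= 312.88 mOsm/kg

312.9 mOsm/kg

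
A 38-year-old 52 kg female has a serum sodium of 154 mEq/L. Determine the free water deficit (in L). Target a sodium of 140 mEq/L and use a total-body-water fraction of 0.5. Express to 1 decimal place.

TBW = 0.5 · 52 = 26 L
Free water deficit = TBW · (Na/140 − 1)
= 26 · (154/140 − 1)
= 26 · 0.1
= 2.6 L

2.6 L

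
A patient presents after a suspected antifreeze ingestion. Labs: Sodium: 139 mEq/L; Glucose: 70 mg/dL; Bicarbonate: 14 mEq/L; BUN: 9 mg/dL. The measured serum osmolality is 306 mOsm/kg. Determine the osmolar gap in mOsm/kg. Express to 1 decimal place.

Calculated osmolality = 2·Na + glucose/18 + BUN/2.8
= 2·139 + 70/18 + 9/2.8
= 278 + 3.89 + 3.21
= 285.1 mOsm/kg ≈ 285.1 mOsm/kg
Osmolar gap = measured − calculated = 306 − 285.1 = 20.9 mOsm/kg

20.9 mOsm/kg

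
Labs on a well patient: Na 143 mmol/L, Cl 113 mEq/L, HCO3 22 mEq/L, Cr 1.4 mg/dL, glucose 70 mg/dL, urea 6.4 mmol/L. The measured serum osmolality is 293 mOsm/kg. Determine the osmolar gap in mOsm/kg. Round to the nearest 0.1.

Calculated osmolality = 2·Na + glucose/18 + urea
= 2·143 + 70/18 + 6.4
= 286 + 3.89 + 6.40
= 296.29 mOsm/kg ≈ 296.3 mOsm/kg
Osmolar gap = measured − calculated = 293 − 296.3 = -3.3 mOsm/kg

-3.3 mOsm/kg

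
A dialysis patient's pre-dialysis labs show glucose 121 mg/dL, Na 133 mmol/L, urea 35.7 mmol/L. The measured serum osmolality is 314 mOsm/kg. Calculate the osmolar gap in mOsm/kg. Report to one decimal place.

Calculated osmolality = 2·Na + glucose/18 + urea
= 2·133 + 121/18 + 35.7
= 266 + 6.72 + 35.70
= 308.42 mOsm/kg ≈ 308.4 mOsm/kg
Osmolar gap = measured − calculated = 314 − 308.4 = 5.6 mOsm/kg

5.6 mOsm/kg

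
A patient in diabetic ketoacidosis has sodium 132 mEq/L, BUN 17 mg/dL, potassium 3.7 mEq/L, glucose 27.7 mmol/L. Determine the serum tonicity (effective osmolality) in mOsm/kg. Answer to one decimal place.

Effective osmolality excludes urea (freely permeant across cell membranes):
2·Na + glucose
= 2·132 + 27.7
= 264 + 27.7
= 291.7 mOsm/kg

291.7 mOsm/kg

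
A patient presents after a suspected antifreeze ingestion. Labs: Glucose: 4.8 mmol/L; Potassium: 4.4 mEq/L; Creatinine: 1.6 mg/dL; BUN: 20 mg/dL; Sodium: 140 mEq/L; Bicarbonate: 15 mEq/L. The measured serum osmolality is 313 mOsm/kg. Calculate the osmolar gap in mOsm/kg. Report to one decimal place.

21.1 mOsm/kg

Calculated osmolality = 2·Na + glucose + BUN/2.8
= 2·140 + 4.8 + 20/2.8
= 280 + 4.80 + 7.14
= 291.94 mOsm/kg ≈ 291.9 mOsm/kg
Osmolar gap = measured − calculated = 313 − 291.9 = 21.1 mOsm/kg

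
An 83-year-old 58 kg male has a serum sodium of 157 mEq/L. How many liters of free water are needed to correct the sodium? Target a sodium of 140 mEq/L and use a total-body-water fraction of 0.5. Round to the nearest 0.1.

TBW = 0.5 · 58 = 29 L
Free water deficit = TBW · (Na/140 − 1)
= 29 · (157/140 − 1)
= 29 · 0.1214
= 3.52 L

3.5 L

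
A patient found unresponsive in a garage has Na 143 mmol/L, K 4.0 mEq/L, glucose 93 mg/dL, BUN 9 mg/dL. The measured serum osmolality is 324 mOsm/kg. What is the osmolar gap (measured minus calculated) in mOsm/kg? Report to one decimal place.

29.6 mOsm/kg

Calculated osmolality = 2·Na + glucose/18 + BUN/2.8
= 2·143 + 93/18 + 9/2.8
= 286 + 5.17 + 3.21
= 294.38 mOsm/kg ≈ 294.4 mOsm/kg
Osmolar gap = measured − calculated = 324 − 294.4 = 29.6 mOsm/kg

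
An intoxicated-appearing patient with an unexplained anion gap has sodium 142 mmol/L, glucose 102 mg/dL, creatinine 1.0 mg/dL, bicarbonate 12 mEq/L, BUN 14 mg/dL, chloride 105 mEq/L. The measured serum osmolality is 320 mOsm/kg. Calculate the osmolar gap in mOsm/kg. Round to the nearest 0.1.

25.3 mOsm/kg

Calculated osmolality = 2·Na + glucose/18 + BUN/2.8
= 2·142 + 102/18 + 14/2.8
= 284 + 5.67 + 5
= 294.67 mOsm/kg ≈ 294.7 mOsm/kg
Osmolar gap = measured − calculated = 320 − 294.7 = 25.3 mOsm/kg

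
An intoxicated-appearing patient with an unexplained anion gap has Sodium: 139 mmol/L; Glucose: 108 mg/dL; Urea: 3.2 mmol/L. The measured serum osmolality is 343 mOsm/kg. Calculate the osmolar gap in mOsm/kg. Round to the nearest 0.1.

Calculated osmolality = 2·Na + glucose/18 + urea
= 2·139 + 108/18 + 3.2
= 278 + 6 + 3.20
= 287.2 mOsm/kg ≈ 287.2 mOsm/kg
Osmolar gap = measured − calculated = 343 − 287.2 = 55.8 mOsm/kg

55.8 mOsm/kg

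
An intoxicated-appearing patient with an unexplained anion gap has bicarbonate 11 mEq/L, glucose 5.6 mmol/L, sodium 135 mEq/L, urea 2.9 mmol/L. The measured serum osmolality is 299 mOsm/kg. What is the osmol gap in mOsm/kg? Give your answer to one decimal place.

Calculated osmolality = 2·Na + glucose + urea
= 2·135 + 5.6 + 2.9
= 270 + 5.60 + 2.90
= 278.5 mOsm/kg ≈ 278.5 mOsm/kg
Osmolar gap = measured − calculated = 299 − 278.5 = 20.5 mOsm/kg

20.5 mOsm/kg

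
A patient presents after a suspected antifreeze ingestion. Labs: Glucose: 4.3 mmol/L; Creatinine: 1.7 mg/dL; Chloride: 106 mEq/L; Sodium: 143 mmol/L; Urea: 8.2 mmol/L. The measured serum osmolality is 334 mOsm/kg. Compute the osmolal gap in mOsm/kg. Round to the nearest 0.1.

Calculated osmolality = 2·Na + glucose + urea
= 2·143 + 4.3 + 8.2
= 286 + 4.30 + 8.20
= 298.5 mOsm/kg ≈ 298.5 mOsm/kg
Osmolar gap = measured − calculated = 334 − 298.5 = 35.5 mOsm/kg

35.5 mOsm/kg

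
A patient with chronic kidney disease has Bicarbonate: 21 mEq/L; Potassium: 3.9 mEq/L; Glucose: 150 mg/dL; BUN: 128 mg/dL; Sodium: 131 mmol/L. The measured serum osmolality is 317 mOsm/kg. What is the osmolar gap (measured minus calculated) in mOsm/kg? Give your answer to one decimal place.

Calculated osmolality = 2·Na + glucose/18 + BUN/2.8
= 2·131 + 150/18 + 128/2.8
= 262 + 8.33 + 45.71
= 316.04 mOsm/kg ≈ 316.0 mOsm/kg
Osmolar gap = measured − calculated = 317 − 316.0 = 1.0 mOsm/kg

1.0 mOsm/kg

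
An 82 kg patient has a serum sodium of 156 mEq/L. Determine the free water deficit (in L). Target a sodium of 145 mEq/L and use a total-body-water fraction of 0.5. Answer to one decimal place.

TBW = 0.5 · 82 = 41 L
Free water deficit = TBW · (Na/145 − 1)
= 41 · (156/145 − 1)
= 41 · 0.0759
= 3.11 L

3.1 L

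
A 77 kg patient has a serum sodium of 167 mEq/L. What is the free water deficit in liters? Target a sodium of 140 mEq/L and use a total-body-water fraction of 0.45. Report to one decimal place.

TBW = 0.45 · 77 = 34.65 L
Free water deficit = TBW · (Na/140 − 1)
= 34.65 · (167/140 − 1)
= 34.65 · 0.1929
= 6.68 L

6.7 L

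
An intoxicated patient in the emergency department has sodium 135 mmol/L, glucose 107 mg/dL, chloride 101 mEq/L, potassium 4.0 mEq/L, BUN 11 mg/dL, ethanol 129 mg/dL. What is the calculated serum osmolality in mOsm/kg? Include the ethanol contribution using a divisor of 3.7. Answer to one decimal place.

Calculated osmolality = 2·Na + glucose/18 + BUN/2.8 + ethanol/3.7
= 2·135 + 107/18 + 11/2.8 + 129/3.7
= 270 + 5.94 + 3.93 + 34.86
= 314.73 mOsm/kg

314.7 mOsm/kg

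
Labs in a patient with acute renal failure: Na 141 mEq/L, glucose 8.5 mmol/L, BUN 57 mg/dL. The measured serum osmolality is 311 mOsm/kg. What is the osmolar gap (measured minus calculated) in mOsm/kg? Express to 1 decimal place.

0.1 mOsm/kg

Calculated osmolality = 2·Na + glucose + BUN/2.8
= 2·141 + 8.5 + 57/2.8
= 282 + 8.50 + 20.36
= 310.86 mOsm/kg ≈ 310.9 mOsm/kg
Osmolar gap = measured − calculated = 311 − 310.9 = 0.1 mOsm/kg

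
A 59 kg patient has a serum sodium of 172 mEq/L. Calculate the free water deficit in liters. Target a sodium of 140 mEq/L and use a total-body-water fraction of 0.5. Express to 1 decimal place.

6.7 L

TBW = 0.5 · 59 = 29.5 L
Free water deficit = TBW · (Na/140 − 1)
= 29.5 · (172/140 − 1)
= 29.5 · 0.2286
= 6.74 L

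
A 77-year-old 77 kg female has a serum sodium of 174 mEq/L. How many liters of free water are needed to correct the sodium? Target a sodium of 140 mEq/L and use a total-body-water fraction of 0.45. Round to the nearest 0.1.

8.4 L

TBW = 0.45 · 77 = 34.65 L
Free water deficit = TBW · (Na/140 − 1)
= 34.65 · (174/140 − 1)
= 34.65 · 0.2429
= 8.42 L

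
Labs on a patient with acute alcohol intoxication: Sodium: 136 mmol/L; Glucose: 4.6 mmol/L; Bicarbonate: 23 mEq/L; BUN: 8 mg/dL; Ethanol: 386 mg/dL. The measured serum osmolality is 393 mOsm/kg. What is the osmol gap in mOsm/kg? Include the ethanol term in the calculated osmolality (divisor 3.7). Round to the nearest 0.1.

Calculated osmolality = 2·Na + glucose + BUN/2.8 + ethanol/3.7
= 2·136 + 4.6 + 8/2.8 + 386/3.7
= 272 + 4.60 + 2.86 + 104.32
= 383.78 mOsm/kg ≈ 383.8 mOsm/kg
Osmolar gap = measured − calculated = 393 − 383.8 = 9.2 mOsm/kg

9.2 mOsm/kg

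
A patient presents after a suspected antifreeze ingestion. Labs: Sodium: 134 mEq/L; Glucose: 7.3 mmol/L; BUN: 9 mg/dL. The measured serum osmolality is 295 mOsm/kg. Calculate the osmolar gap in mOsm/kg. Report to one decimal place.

16.5 mOsm/kg

Calculated osmolality = 2·Na + glucose + BUN/2.8
= 2·134 + 7.3 + 9/2.8
= 268 + 7.30 + 3.21
= 278.51 mOsm/kg ≈ 278.5 mOsm/kg
Osmolar gap = measured − calculated = 295 − 278.5 = 16.5 mOsm/kg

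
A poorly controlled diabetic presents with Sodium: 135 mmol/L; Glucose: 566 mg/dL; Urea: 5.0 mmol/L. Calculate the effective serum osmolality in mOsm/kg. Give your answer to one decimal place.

301.4 mOsm/kg

Effective osmolality excludes urea (freely permeant across cell membranes):
2·Na + glucose/18
= 2·135 + 566/18
= 270 + 31.44
= 301.44 mOsm/kg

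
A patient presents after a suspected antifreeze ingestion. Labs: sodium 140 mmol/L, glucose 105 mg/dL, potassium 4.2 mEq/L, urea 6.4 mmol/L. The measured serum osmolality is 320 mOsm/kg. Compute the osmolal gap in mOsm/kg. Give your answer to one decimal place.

27.8 mOsm/kg

Calculated osmolality = 2·Na + glucose/18 + urea
= 2·140 + 105/18 + 6.4
= 280 + 5.83 + 6.40
= 292.23 mOsm/kg ≈ 292.2 mOsm/kg
Osmolar gap = measured − calculated = 320 − 292.2 = 27.8 mOsm/kg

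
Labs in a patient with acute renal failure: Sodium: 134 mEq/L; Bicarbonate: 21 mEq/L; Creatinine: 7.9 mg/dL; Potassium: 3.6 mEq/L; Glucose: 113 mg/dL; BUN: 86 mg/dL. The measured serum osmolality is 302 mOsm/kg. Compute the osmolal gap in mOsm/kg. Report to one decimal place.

Calculated osmolality = 2·Na + glucose/18 + BUN/2.8
= 2·134 + 113/18 + 86/2.8
= 268 + 6.28 + 30.71
= 304.99 mOsm/kg ≈ 305.0 mOsm/kg
Osmolar gap = measured − calculated = 302 − 305.0 = -3.0 mOsm/kg

-3.0 mOsm/kg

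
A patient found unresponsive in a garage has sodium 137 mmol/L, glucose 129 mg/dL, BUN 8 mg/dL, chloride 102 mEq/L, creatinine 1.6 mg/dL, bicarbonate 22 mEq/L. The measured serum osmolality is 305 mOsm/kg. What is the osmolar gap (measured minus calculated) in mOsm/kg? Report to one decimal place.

21.0 mOsm/kg

Calculated osmolality = 2·Na + glucose/18 + BUN/2.8
= 2·137 + 129/18 + 8/2.8
= 274 + 7.17 + 2.86
= 284.03 mOsm/kg ≈ 284.0 mOsm/kg
Osmolar gap = measured − calculated = 305 − 284.0 = 21.0 mOsm/kg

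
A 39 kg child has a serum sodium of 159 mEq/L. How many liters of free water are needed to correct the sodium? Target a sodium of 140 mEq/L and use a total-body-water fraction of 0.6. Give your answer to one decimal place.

TBW = 0.6 · 39 = 23.4 L
Free water deficit = TBW · (Na/140 − 1)
= 23.4 · (159/140 − 1)
= 23.4 · 0.1357
= 3.18 L

3.2 L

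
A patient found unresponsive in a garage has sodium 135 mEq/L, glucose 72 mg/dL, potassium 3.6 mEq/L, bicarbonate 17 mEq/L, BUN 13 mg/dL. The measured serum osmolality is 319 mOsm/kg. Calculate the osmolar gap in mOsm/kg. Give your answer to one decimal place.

40.4 mOsm/kg

Calculated osmolality = 2·Na + glucose/18 + BUN/2.8
= 2·135 + 72/18 + 13/2.8
= 270 + 4 + 4.64
= 278.64 mOsm/kg ≈ 278.6 mOsm/kg
Osmolar gap = measured − calculated = 319 − 278.6 = 40.4 mOsm/kg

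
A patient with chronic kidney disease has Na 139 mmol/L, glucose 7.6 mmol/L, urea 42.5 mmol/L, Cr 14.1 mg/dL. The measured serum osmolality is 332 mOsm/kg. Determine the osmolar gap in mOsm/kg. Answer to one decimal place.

Calculated osmolality = 2·Na + glucose + urea
= 2·139 + 7.6 + 42.5
= 278 + 7.60 + 42.50
= 328.1 mOsm/kg ≈ 328.1 mOsm/kg
Osmolar gap = measured − calculated = 332 − 328.1 = 3.9 mOsm/kg

3.9 mOsm/kg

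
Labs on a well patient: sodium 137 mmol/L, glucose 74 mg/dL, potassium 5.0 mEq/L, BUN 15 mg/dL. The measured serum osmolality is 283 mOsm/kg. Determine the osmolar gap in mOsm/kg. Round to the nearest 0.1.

Calculated osmolality = 2·Na + glucose/18 + BUN/2.8
= 2·137 + 74/18 + 15/2.8
= 274 + 4.11 + 5.36
= 283.47 mOsm/kg ≈ 283.5 mOsm/kg
Osmolar gap = measured − calculated = 283 − 283.5 = -0.5 mOsm/kg

-0.5 mOsm/kg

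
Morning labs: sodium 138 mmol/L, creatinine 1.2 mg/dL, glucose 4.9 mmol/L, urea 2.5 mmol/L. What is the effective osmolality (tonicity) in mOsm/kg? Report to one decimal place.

280.9 mOsm/kg

Effective osmolality excludes urea (freely permeant across cell membranes):
2·Na + glucose
= 2·138 + 4.9
= 276 + 4.9
= 280.9 mOsm/kg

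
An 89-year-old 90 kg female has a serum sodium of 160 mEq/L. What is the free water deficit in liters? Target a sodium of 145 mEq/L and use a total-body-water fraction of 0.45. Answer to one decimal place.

4.2 L

TBW = 0.45 · 90 = 40.5 L
Free water deficit = TBW · (Na/145 − 1)
= 40.5 · (160/145 − 1)
= 40.5 · 0.1034
= 4.19 L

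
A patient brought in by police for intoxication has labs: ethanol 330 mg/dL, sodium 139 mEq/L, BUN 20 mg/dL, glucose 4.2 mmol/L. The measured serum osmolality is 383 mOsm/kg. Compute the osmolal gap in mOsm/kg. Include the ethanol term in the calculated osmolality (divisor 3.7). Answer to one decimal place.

4.5 mOsm/kg

Calculated osmolality = 2·Na + glucose + BUN/2.8 + ethanol/3.7
= 2·139 + 4.2 + 20/2.8 + 330/3.7
= 278 + 4.20 + 7.14 + 89.19
= 378.53 mOsm/kg ≈ 378.5 mOsm/kg
Osmolar gap = measured − calculated = 383 − 378.5 = 4.5 mOsm/kg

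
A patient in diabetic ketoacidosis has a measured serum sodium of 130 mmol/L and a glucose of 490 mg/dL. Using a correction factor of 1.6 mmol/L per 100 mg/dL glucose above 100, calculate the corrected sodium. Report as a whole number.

136 mmol/L

Corrected Na = measured Na + 1.6 · (glucose − 100)/100
= 130 + 1.6 · (490 − 100)/100
= 130 + 6.2
= 136.2 mmol/L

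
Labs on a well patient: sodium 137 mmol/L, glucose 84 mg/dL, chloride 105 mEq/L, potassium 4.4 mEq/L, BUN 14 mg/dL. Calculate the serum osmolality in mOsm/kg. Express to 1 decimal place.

Calculated osmolality = 2·Na + glucose/18 + BUN/2.8
= 2·137 + 84/18 + 14/2.8
= 274 + 4.67 + 5
= 283.67 mOsm/kg

283.7 mOsm/kg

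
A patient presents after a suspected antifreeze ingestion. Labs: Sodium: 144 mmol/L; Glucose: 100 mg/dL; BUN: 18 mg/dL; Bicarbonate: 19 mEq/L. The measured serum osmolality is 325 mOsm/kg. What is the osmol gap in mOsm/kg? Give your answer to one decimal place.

25.0 mOsm/kg

Calculated osmolality = 2·Na + glucose/18 + BUN/2.8
= 2·144 + 100/18 + 18/2.8
= 288 + 5.56 + 6.43
= 299.99 mOsm/kg ≈ 300.0 mOsm/kg
Osmolar gap = measured − calculated = 325 − 300.0 = 25.0 mOsm/kg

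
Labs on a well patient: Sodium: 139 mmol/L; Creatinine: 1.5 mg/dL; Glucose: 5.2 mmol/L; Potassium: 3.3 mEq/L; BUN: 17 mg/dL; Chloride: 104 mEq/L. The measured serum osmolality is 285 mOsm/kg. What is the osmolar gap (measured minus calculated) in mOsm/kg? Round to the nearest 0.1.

-4.3 mOsm/kg

Calculated osmolality = 2·Na + glucose + BUN/2.8
= 2·139 + 5.2 + 17/2.8
= 278 + 5.20 + 6.07
= 289.27 mOsm/kg ≈ 289.3 mOsm/kg
Osmolar gap = measured − calculated = 285 − 289.3 = -4.3 mOsm/kg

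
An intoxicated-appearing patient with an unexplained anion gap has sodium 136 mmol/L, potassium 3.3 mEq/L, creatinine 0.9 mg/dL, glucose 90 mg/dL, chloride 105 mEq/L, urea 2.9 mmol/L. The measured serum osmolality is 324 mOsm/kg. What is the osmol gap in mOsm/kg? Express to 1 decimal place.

Calculated osmolality = 2·Na + glucose/18 + urea
= 2·136 + 90/18 + 2.9
= 272 + 5 + 2.90
= 279.9 mOsm/kg ≈ 279.9 mOsm/kg
Osmolar gap = measured − calculated = 324 − 279.9 = 44.1 mOsm/kg

44.1 mOsm/kg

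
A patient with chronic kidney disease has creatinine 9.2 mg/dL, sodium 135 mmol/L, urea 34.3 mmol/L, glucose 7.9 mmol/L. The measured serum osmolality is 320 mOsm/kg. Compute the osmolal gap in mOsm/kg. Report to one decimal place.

7.8 mOsm/kg

Calculated osmolality = 2·Na + glucose + urea
= 2·135 + 7.9 + 34.3
= 270 + 7.90 + 34.30
= 312.2 mOsm/kg ≈ 312.2 mOsm/kg
Osmolar gap = measured − calculated = 320 − 312.2 = 7.8 mOsm/kg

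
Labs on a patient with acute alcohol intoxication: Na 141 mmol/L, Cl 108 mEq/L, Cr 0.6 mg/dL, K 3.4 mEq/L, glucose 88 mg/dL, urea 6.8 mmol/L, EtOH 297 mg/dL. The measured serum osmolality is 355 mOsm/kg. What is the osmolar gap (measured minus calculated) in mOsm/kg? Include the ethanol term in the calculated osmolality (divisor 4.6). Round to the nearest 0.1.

-3.3 mOsm/kg

Calculated osmolality = 2·Na + glucose/18 + urea + ethanol/4.6
= 2·141 + 88/18 + 6.8 + 297/4.6
= 282 + 4.89 + 6.80 + 64.57
= 358.26 mOsm/kg ≈ 358.3 mOsm/kg
Osmolar gap = measured − calculated = 355 − 358.3 = -3.3 mOsm/kg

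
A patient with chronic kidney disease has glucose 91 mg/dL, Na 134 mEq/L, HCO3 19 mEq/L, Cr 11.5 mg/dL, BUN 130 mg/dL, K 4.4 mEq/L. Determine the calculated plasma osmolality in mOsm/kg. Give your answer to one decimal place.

Calculated osmolality = 2·Na + glucose/18 + BUN/2.8
= 2·134 + 91/18 + 130/2.8
= 268 + 5.06 + 46.43
= 319.49 mOsm/kg

319.5 mOsm/kg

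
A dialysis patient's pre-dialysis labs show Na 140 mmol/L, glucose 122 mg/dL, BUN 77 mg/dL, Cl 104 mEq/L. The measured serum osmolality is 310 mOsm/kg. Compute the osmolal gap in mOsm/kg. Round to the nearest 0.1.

-4.3 mOsm/kg

Calculated osmolality = 2·Na + glucose/18 + BUN/2.8
= 2·140 + 122/18 + 77/2.8
= 280 + 6.78 + 27.50
= 314.28 mOsm/kg ≈ 314.3 mOsm/kg
Osmolar gap = measured − calculated = 310 − 314.3 = -4.3 mOsm/kg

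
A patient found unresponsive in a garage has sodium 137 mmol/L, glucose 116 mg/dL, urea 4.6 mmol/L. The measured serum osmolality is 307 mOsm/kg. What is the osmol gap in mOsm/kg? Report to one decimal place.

Calculated osmolality = 2·Na + glucose/18 + urea
= 2·137 + 116/18 + 4.6
= 274 + 6.44 + 4.60
= 285.04 mOsm/kg ≈ 285.0 mOsm/kg
Osmolar gap = measured − calculated = 307 − 285.0 = 22.0 mOsm/kg

22.0 mOsm/kg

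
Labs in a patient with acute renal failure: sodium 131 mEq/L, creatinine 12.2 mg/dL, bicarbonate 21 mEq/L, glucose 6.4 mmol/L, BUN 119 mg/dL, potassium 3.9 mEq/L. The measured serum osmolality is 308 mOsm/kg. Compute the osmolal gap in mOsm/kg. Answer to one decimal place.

-2.9 mOsm/kg

Calculated osmolality = 2·Na + glucose + BUN/2.8
= 2·131 + 6.4 + 119/2.8
= 262 + 6.40 + 42.50
= 310.9 mOsm/kg ≈ 310.9 mOsm/kg
Osmolar gap = measured − calculated = 308 − 310.9 = -2.9 mOsm/kg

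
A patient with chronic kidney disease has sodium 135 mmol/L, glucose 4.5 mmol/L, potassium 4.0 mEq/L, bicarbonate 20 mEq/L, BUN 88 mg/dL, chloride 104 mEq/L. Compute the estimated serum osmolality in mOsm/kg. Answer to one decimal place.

Calculated osmolality = 2·Na + glucose + BUN/2.8
= 2·135 + 4.5 + 88/2.8
= 270 + 4.50 + 31.43
= 305.93 mOsm/kg

305.9 mOsm/kg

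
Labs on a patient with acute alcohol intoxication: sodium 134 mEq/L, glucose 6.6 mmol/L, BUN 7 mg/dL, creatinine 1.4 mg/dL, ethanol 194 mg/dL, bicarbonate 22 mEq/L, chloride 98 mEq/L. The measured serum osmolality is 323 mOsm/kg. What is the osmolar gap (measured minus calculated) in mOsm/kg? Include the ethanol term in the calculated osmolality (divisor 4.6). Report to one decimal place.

3.7 mOsm/kg

Calculated osmolality = 2·Na + glucose + BUN/2.8 + ethanol/4.6
= 2·134 + 6.6 + 7/2.8 + 194/4.6
= 268 + 6.60 + 2.50 + 42.17
= 319.27 mOsm/kg ≈ 319.3 mOsm/kg
Osmolar gap = measured − calculated = 323 − 319.3 = 3.7 mOsm/kg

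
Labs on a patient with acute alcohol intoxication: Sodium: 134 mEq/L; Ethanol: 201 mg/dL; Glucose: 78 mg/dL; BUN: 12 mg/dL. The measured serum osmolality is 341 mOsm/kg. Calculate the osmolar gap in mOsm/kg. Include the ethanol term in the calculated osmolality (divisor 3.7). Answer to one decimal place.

Calculated osmolality = 2·Na + glucose/18 + BUN/2.8 + ethanol/3.7
= 2·134 + 78/18 + 12/2.8 + 201/3.7
= 268 + 4.33 + 4.29 + 54.32
= 330.94 mOsm/kg ≈ 330.9 mOsm/kg
Osmolar gap = measured − calculated = 341 − 330.9 = 10.1 mOsm/kg

10.1 mOsm/kg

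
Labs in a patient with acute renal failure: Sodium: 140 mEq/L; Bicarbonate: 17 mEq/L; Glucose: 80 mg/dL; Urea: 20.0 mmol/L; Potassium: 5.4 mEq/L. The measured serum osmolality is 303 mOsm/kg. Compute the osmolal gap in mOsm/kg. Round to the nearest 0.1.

Calculated osmolality = 2·Na + glucose/18 + urea
= 2·140 + 80/18 + 20
= 280 + 4.44 + 20
= 304.44 mOsm/kg ≈ 304.4 mOsm/kg
Osmolar gap = measured − calculated = 303 − 304.4 = -1.4 mOsm/kg

-1.4 mOsm/kg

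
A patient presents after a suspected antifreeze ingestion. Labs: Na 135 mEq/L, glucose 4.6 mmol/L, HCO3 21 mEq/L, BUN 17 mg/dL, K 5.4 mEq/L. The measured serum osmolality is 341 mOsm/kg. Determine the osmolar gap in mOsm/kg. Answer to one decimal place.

60.3 mOsm/kg

Calculated osmolality = 2·Na + glucose + BUN/2.8
= 2·135 + 4.6 + 17/2.8
= 270 + 4.60 + 6.07
= 280.67 mOsm/kg ≈ 280.7 mOsm/kg
Osmolar gap = measured − calculated = 341 − 280.7 = 60.3 mOsm/kg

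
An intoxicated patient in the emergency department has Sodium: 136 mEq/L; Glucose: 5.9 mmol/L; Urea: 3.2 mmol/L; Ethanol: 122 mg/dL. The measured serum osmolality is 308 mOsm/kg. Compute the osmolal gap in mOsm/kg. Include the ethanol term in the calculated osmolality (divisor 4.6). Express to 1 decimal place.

0.4 mOsm/kg

Calculated osmolality = 2·Na + glucose + urea + ethanol/4.6
= 2·136 + 5.9 + 3.2 + 122/4.6
= 272 + 5.90 + 3.20 + 26.52
= 307.62 mOsm/kg ≈ 307.6 mOsm/kg
Osmolar gap = measured − calculated = 308 − 307.6 = 0.4 mOsm/kg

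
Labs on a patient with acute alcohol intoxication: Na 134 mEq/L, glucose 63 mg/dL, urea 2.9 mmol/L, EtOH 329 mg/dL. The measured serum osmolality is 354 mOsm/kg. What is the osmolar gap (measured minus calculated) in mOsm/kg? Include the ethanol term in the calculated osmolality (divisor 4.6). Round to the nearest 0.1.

Calculated osmolality = 2·Na + glucose/18 + urea + ethanol/4.6
= 2·134 + 63/18 + 2.9 + 329/4.6
= 268 + 3.50 + 2.90 + 71.52
= 345.92 mOsm/kg ≈ 345.9 mOsm/kg
Osmolar gap = measured − calculated = 354 − 345.9 = 8.1 mOsm/kg

8.1 mOsm/kg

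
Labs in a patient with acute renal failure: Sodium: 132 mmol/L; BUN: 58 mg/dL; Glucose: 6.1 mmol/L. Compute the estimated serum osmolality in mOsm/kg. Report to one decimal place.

Calculated osmolality = 2·Na + glucose + BUN/2.8
= 2·132 + 6.1 + 58/2.8
= 264 + 6.10 + 20.71
= 290.81 mOsm/kg

290.8 mOsm/kg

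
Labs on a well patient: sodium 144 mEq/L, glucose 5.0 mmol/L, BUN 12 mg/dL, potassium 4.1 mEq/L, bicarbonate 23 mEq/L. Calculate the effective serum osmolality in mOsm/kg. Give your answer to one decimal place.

Effective osmolality excludes urea (freely permeant across cell membranes):
2·Na + glucose
= 2·144 + 5
= 288 + 5
= 293 mOsm/kg

293.0 mOsm/kg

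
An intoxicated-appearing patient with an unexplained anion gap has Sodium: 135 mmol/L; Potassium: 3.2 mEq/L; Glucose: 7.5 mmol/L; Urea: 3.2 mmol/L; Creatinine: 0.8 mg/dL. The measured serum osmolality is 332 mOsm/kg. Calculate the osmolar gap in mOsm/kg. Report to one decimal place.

51.3 mOsm/kg

Calculated osmolality = 2·Na + glucose + urea
= 2·135 + 7.5 + 3.2
= 270 + 7.50 + 3.20
= 280.7 mOsm/kg ≈ 280.7 mOsm/kg
Osmolar gap = measured − calculated = 332 − 280.7 = 51.3 mOsm/kg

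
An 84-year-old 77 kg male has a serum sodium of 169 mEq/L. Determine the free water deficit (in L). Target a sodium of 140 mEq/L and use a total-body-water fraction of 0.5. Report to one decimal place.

TBW = 0.5 · 77 = 38.5 L
Free water deficit = TBW · (Na/140 − 1)
= 38.5 · (169/140 − 1)
= 38.5 · 0.2071
= 7.97 L

8.0 L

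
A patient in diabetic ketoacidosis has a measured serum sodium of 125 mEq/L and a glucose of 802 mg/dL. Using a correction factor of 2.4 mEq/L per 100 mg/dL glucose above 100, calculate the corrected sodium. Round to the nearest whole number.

142 mEq/L

Corrected Na = measured Na + 2.4 · (glucose − 100)/100
= 125 + 2.4 · (802 − 100)/100
= 125 + 16.8
= 141.8 mEq/L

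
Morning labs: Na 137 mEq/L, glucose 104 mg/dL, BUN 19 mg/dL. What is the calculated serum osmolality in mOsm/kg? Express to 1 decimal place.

Calculated osmolality = 2·Na + glucose/18 + BUN/2.8
= 2·137 + 104/18 + 19/2.8
= 274 + 5.78 + 6.79
= 286.57 mOsm/kg

286.6 mOsm/kg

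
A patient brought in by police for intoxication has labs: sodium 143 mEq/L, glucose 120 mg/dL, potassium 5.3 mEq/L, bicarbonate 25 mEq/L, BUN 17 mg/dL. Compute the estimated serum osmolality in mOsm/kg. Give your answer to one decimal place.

Calculated osmolality = 2·Na + glucose/18 + BUN/2.8
= 2·143 + 120/18 + 17/2.8
= 286 + 6.67 + 6.07
= 298.74 mOsm/kg

298.7 mOsm/kg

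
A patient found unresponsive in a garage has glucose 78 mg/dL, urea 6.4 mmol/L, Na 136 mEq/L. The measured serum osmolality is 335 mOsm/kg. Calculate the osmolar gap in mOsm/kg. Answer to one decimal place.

Calculated osmolality = 2·Na + glucose/18 + urea
= 2·136 + 78/18 + 6.4
= 272 + 4.33 + 6.40
= 282.73 mOsm/kg ≈ 282.7 mOsm/kg
Osmolar gap = measured − calculated = 335 − 282.7 = 52.3 mOsm/kg

52.3 mOsm/kg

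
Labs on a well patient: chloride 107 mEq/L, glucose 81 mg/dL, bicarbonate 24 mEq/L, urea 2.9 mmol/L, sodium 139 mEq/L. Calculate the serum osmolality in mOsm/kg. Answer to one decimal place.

285.4 mOsm/kg

Calculated osmolality = 2·Na + glucose/18 + urea
= 2·139 + 81/18 + 2.9
= 278 + 4.50 + 2.90
= 285.4 mOsm/kg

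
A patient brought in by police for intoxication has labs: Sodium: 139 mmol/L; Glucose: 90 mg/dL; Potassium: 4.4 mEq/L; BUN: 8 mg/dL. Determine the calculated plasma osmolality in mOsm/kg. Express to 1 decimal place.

Calculated osmolality = 2·Na + glucose/18 + BUN/2.8
= 2·139 + 90/18 + 8/2.8
= 278 + 5 + 2.86
= 285.86 mOsm/kg

285.9 mOsm/kg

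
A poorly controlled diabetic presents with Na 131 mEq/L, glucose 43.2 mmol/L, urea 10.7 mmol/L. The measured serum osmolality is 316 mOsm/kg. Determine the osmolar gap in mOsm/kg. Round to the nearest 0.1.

Calculated osmolality = 2·Na + glucose + urea
= 2·131 + 43.2 + 10.7
= 262 + 43.20 + 10.70
= 315.9 mOsm/kg ≈ 315.9 mOsm/kg
Osmolar gap = measured − calculated = 316 − 315.9 = 0.1 mOsm/kg

0.1 mOsm/kg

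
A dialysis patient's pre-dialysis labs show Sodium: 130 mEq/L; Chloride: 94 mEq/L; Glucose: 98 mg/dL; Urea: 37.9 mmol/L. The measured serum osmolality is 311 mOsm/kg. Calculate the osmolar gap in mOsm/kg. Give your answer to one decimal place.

Calculated osmolality = 2·Na + glucose/18 + urea
= 2·130 + 98/18 + 37.9
= 260 + 5.44 + 37.90
= 303.34 mOsm/kg ≈ 303.3 mOsm/kg
Osmolar gap = measured − calculated = 311 − 303.3 = 7.7 mOsm/kg

7.7 mOsm/kg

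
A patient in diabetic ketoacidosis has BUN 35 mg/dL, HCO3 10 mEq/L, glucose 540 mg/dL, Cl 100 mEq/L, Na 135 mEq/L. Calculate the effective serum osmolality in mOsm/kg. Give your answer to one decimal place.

300.0 mOsm/kg

Effective osmolality excludes urea (freely permeant across cell membranes):
2·Na + glucose/18
= 2·135 + 540/18
= 270 + 30
= 300 mOsm/kg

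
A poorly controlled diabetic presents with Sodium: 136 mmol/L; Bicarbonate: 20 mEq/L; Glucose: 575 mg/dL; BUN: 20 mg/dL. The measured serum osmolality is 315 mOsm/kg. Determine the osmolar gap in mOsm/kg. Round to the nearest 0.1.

3.9 mOsm/kg

Calculated osmolality = 2·Na + glucose/18 + BUN/2.8
= 2·136 + 575/18 + 20/2.8
= 272 + 31.94 + 7.14
= 311.08 mOsm/kg ≈ 311.1 mOsm/kg
Osmolar gap = measured − calculated = 315 − 311.1 = 3.9 mOsm/kg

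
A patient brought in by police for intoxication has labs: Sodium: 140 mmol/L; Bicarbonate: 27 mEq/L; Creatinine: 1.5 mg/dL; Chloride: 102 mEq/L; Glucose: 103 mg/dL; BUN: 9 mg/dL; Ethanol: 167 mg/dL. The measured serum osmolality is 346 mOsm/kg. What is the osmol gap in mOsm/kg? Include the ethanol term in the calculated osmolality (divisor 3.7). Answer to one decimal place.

11.9 mOsm/kg

Calculated osmolality = 2·Na + glucose/18 + BUN/2.8 + ethanol/3.7
= 2·140 + 103/18 + 9/2.8 + 167/3.7
= 280 + 5.72 + 3.21 + 45.14
= 334.07 mOsm/kg ≈ 334.1 mOsm/kg
Osmolar gap = measured − calculated = 346 − 334.1 = 11.9 mOsm/kg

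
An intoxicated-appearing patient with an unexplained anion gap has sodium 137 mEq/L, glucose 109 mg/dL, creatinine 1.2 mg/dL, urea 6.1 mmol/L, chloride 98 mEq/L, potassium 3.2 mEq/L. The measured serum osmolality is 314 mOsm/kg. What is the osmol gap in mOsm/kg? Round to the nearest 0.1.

Calculated osmolality = 2·Na + glucose/18 + urea
= 2·137 + 109/18 + 6.1
= 274 + 6.06 + 6.10
= 286.16 mOsm/kg ≈ 286.2 mOsm/kg
Osmolar gap = measured − calculated = 314 − 286.2 = 27.8 mOsm/kg

27.8 mOsm/kg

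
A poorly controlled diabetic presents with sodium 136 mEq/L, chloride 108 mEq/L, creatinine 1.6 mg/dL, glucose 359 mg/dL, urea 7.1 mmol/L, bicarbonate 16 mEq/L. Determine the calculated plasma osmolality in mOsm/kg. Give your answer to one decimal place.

299.0 mOsm/kg

Calculated osmolality = 2·Na + glucose/18 + urea
= 2·136 + 359/18 + 7.1
= 272 + 19.94 + 7.10
= 299.04 mOsm/kg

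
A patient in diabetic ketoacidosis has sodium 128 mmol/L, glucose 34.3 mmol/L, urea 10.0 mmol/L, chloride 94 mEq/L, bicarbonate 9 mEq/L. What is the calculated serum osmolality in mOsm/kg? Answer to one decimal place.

Calculated osmolality = 2·Na + glucose + urea
= 2·128 + 34.3 + 10
= 256 + 34.30 + 10
= 300.3 mOsm/kg

300.3 mOsm/kg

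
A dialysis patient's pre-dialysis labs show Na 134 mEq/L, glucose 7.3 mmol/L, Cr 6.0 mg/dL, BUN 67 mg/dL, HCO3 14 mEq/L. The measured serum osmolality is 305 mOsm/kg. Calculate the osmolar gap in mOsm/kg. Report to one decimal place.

Calculated osmolality = 2·Na + glucose + BUN/2.8
= 2·134 + 7.3 + 67/2.8
= 268 + 7.30 + 23.93
= 299.23 mOsm/kg ≈ 299.2 mOsm/kg
Osmolar gap = measured − calculated = 305 − 299.2 = 5.8 mOsm/kg

5.8 mOsm/kg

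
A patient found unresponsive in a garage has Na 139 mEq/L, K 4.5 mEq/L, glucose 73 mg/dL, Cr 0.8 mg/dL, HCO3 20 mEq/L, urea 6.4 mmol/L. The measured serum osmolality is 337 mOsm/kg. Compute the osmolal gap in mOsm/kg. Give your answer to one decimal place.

Calculated osmolality = 2·Na + glucose/18 + urea
= 2·139 + 73/18 + 6.4
= 278 + 4.06 + 6.40
= 288.46 mOsm/kg ≈ 288.5 mOsm/kg
Osmolar gap = measured − calculated = 337 − 288.5 = 48.5 mOsm/kg

48.5 mOsm/kg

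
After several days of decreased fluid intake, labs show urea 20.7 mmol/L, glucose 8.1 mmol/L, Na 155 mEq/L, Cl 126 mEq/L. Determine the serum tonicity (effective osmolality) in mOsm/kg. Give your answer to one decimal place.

Effective osmolality excludes urea (freely permeant across cell membranes):
2·Na + glucose
= 2·155 + 8.1
= 310 + 8.1
= 318.1 mOsm/kg

318.1 mOsm/kg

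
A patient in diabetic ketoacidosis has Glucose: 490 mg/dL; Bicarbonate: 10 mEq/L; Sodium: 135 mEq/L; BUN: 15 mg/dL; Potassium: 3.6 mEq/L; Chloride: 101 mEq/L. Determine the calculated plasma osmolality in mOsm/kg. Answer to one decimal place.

Calculated osmolality = 2·Na + glucose/18 + BUN/2.8
= 2·135 + 490/18 + 15/2.8
= 270 + 27.22 + 5.36
= 302.58 mOsm/kg

302.6 mOsm/kg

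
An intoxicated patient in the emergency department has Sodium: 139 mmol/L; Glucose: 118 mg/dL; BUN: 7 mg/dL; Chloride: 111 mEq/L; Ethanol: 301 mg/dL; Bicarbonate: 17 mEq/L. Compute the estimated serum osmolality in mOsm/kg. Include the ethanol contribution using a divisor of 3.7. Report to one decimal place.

368.4 mOsm/kg

Calculated osmolality = 2·Na + glucose/18 + BUN/2.8 + ethanol/3.7
= 2·139 + 118/18 + 7/2.8 + 301/3.7
= 278 + 6.56 + 2.50 + 81.35
= 368.41 mOsm/kg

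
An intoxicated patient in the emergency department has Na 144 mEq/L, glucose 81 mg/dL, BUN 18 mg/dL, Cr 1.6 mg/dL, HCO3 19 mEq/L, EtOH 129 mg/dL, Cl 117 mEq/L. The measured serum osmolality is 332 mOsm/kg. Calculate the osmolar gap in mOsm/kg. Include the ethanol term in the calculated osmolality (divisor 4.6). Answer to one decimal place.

5.0 mOsm/kg

Calculated osmolality = 2·Na + glucose/18 + BUN/2.8 + ethanol/4.6
= 2·144 + 81/18 + 18/2.8 + 129/4.6
= 288 + 4.50 + 6.43 + 28.04
= 326.97 mOsm/kg ≈ 327.0 mOsm/kg
Osmolar gap = measured − calculated = 332 − 327.0 = 5.0 mOsm/kg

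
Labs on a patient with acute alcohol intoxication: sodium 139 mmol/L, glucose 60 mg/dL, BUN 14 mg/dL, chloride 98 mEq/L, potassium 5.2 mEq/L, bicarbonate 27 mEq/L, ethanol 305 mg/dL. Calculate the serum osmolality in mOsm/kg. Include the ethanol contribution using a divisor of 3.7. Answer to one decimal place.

Calculated osmolality = 2·Na + glucose/18 + BUN/2.8 + ethanol/3.7
= 2·139 + 60/18 + 14/2.8 + 305/3.7
= 278 + 3.33 + 5 + 82.43
= 368.76 mOsm/kg

368.8 mOsm/kg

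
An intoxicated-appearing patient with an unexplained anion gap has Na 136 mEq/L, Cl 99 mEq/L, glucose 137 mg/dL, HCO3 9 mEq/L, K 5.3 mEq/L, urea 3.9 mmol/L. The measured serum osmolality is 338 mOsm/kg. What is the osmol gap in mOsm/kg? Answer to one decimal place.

Calculated osmolality = 2·Na + glucose/18 + urea
= 2·136 + 137/18 + 3.9
= 272 + 7.61 + 3.90
= 283.51 mOsm/kg ≈ 283.5 mOsm/kg
Osmolar gap = measured − calculated = 338 − 283.5 = 54.5 mOsm/kg

54.5 mOsm/kg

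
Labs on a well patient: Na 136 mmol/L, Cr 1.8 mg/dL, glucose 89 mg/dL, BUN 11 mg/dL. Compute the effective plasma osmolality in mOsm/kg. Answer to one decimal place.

276.9 mOsm/kg

Effective osmolality excludes urea (freely permeant across cell membranes):
2·Na + glucose/18
= 2·136 + 89/18
= 272 + 4.94
= 276.94 mOsm/kg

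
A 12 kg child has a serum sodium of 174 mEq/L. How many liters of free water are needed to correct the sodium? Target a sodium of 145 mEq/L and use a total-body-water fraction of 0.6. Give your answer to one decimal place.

1.4 L

TBW = 0.6 · 12 = 7.2 L
Free water deficit = TBW · (Na/145 − 1)
= 7.2 · (174/145 − 1)
= 7.2 · 0.2
= 1.44 L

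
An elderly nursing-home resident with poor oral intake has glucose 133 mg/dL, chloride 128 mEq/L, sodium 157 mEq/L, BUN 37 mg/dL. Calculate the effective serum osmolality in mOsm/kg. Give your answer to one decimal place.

321.4 mOsm/kg

Effective osmolality excludes urea (freely permeant across cell membranes):
2·Na + glucose/18
= 2·157 + 133/18
= 314 + 7.39
= 321.39 mOsm/kg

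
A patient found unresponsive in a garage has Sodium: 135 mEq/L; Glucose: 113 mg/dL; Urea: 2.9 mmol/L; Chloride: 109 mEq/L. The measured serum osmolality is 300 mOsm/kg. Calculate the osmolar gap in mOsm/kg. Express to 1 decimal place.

20.8 mOsm/kg

Calculated osmolality = 2·Na + glucose/18 + urea
= 2·135 + 113/18 + 2.9
= 270 + 6.28 + 2.90
= 279.18 mOsm/kg ≈ 279.2 mOsm/kg
Osmolar gap = measured − calculated = 300 − 279.2 = 20.8 mOsm/kg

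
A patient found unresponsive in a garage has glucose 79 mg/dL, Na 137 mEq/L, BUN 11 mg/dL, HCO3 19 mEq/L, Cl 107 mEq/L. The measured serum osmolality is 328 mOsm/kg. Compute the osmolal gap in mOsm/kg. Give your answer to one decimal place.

45.7 mOsm/kg

Calculated osmolality = 2·Na + glucose/18 + BUN/2.8
= 2·137 + 79/18 + 11/2.8
= 274 + 4.39 + 3.93
= 282.32 mOsm/kg ≈ 282.3 mOsm/kg
Osmolar gap = measured − calculated = 328 − 282.3 = 45.7 mOsm/kg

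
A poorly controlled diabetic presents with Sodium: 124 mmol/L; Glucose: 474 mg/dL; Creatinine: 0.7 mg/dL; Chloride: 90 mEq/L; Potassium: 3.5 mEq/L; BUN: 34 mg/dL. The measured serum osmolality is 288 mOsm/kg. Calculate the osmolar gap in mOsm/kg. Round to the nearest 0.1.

1.5 mOsm/kg

Calculated osmolality = 2·Na + glucose/18 + BUN/2.8
= 2·124 + 474/18 + 34/2.8
= 248 + 26.33 + 12.14
= 286.47 mOsm/kg ≈ 286.5 mOsm/kg
Osmolar gap = measured − calculated = 288 − 286.5 = 1.5 mOsm/kg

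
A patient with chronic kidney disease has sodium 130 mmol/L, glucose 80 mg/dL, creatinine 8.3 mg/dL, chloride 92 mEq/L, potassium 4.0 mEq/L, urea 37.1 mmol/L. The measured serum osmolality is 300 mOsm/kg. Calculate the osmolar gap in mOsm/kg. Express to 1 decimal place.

-1.5 mOsm/kg

Calculated osmolality = 2·Na + glucose/18 + urea
= 2·130 + 80/18 + 37.1
= 260 + 4.44 + 37.10
= 301.54 mOsm/kg ≈ 301.5 mOsm/kg
Osmolar gap = measured − calculated = 300 − 301.5 = -1.5 mOsm/kg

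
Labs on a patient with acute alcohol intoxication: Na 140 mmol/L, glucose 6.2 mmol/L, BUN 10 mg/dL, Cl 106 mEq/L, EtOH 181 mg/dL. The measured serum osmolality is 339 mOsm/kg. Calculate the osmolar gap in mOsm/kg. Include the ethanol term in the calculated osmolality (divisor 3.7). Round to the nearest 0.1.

0.3 mOsm/kg

Calculated osmolality = 2·Na + glucose + BUN/2.8 + ethanol/3.7
= 2·140 + 6.2 + 10/2.8 + 181/3.7
= 280 + 6.20 + 3.57 + 48.92
= 338.69 mOsm/kg ≈ 338.7 mOsm/kg
Osmolar gap = measured − calculated = 339 − 338.7 = 0.3 mOsm/kg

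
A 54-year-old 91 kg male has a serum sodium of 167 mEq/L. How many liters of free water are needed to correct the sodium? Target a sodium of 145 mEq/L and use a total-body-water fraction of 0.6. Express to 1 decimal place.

TBW = 0.6 · 91 = 54.6 L
Free water deficit = TBW · (Na/145 − 1)
= 54.6 · (167/145 − 1)
= 54.6 · 0.1517
= 8.28 L

8.3 L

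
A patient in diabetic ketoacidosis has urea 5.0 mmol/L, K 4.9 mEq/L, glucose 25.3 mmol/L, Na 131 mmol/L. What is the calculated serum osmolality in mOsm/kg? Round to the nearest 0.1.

Calculated osmolality = 2·Na + glucose + urea
= 2·131 + 25.3 + 5
= 262 + 25.30 + 5
= 292.3 mOsm/kg

292.3 mOsm/kg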